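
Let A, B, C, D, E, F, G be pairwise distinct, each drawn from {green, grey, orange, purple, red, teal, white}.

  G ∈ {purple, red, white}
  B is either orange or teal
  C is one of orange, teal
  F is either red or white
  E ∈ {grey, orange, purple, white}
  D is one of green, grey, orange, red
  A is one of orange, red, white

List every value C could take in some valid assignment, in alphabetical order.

The 7 variables draw from only 7 values {green, grey, orange, purple, red, teal, white}, so each is used; only D can be green, hence D = green.
Among the 6 still-open variables, grey fits only E (and all 6 values in {grey, orange, purple, red, teal, white} must be used), so E = grey.
Among the 5 still-open variables, purple fits only G (and all 5 values in {orange, purple, red, teal, white} must be used), so G = purple.
The 2 variables B and C are confined to {orange, teal}, which locks those values in; drop them from A.
No further eliminations apply; C can still be any of orange, teal.

orange, teal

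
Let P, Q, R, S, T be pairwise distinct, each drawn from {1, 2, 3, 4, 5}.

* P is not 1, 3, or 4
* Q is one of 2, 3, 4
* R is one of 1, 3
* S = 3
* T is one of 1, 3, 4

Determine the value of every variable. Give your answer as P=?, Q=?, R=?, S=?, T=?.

S has just one choice, so S = 3. Eliminate 3 elsewhere: Q, R, T.
R's domain is down to {1}, so R = 1. Eliminate 1 elsewhere: T.
T has just one choice, so T = 4. Strike 4 from Q.
That leaves Q = 2. Remove 2 from P.
That leaves P = 5.

P=5, Q=2, R=1, S=3, T=4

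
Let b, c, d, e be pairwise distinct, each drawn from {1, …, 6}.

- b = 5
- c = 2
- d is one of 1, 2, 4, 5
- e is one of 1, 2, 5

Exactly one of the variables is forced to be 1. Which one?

b's domain is down to {5}, so b = 5. Strike 5 from d, e.
That leaves c = 2. Strike 2 from d, e.
So 1 goes to e.

e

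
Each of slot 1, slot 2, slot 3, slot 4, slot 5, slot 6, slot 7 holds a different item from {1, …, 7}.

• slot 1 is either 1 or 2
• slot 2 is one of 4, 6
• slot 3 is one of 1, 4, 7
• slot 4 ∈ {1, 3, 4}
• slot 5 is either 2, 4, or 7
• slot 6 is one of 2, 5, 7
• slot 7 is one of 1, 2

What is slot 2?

6

Among the 7 variables, 3 fits only slot 4 (and all 7 values in {1, 2, 3, 4, 5, 6, 7} must be used), so slot 4 = 3.
The 6 still-open variables draw from only 6 values {1, 2, 4, 5, 6, 7}, so each is used; only slot 6 can be 5, hence slot 6 = 5.
The 5 still-open variables together cover exactly {1, 2, 4, 6, 7} — 5 values for 5 variables — and 6 appears only in slot 2's list, so slot 2 = 6.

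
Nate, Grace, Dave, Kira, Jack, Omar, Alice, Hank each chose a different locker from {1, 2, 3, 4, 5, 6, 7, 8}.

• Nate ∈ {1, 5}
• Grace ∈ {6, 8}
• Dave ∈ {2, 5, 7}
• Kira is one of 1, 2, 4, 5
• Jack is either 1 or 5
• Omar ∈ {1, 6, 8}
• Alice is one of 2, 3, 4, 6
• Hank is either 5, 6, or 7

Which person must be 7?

Hank

The 8 variables draw from only 8 values {1, 2, 3, 4, 5, 6, 7, 8}, so each is used; only Alice can be 3, hence Alice = 3.
The 7 still-open variables together cover exactly {1, 2, 4, 5, 6, 7, 8} — 7 values for 7 variables — and 4 appears only in Kira's list, so Kira = 4.
The 6 still-open variables together cover exactly {1, 2, 5, 6, 7, 8} — 6 values for 6 variables — and 2 appears only in Dave's list, so Dave = 2.
The 5 still-open variables draw from only 5 values {1, 5, 6, 7, 8}, so each is used; only Hank can be 7, hence Hank = 7.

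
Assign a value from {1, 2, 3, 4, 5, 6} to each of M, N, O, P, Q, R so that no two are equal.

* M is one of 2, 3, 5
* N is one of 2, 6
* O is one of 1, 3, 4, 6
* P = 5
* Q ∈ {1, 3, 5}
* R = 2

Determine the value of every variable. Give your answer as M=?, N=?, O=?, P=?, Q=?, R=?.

M=3, N=6, O=4, P=5, Q=1, R=2

P has just one choice, so P = 5. Strike 5 from M, Q.
R must be 2 (only option left). So M, N can't be 2.
M has just one choice, so M = 3. Remove 3 from O, Q.
That leaves N = 6. Eliminate 6 elsewhere: O.
Q has just one choice, so Q = 1. Remove 1 from O.
That leaves O = 4.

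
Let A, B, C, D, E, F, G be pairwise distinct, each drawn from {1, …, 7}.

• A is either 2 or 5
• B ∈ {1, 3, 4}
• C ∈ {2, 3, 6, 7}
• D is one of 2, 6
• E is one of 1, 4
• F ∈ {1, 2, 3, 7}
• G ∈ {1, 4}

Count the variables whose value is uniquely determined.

2

Among the 7 variables, 5 fits only A (and all 7 values in {1, 2, 3, 4, 5, 6, 7} must be used), so A = 5.
E and G between them cover only {1, 4} — a naked pair. Remove those values from B, F.
That leaves B = 3. Remove 3 from C, F.
Determined: A=5, B=3. The other variables each still have more than one consistent value. That makes 2.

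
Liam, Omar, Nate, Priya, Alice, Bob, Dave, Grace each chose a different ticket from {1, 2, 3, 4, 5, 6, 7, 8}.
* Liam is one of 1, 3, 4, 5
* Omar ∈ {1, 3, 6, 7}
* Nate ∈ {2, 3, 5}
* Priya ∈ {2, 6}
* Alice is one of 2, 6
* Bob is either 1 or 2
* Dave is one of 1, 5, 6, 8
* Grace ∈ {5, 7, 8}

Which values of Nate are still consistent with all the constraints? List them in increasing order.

The 8 variables draw from only 8 values {1, 2, 3, 4, 5, 6, 7, 8}, so each is used; only Liam can be 4, hence Liam = 4.
Priya and Alice between them cover only {2, 6} — a naked pair. Remove those values from Omar, Nate, Bob, Dave.
Bob has just one choice, so Bob = 1. Eliminate 1 elsewhere: Omar, Dave.
No further eliminations apply; Nate can still be any of 3, 5.

3, 5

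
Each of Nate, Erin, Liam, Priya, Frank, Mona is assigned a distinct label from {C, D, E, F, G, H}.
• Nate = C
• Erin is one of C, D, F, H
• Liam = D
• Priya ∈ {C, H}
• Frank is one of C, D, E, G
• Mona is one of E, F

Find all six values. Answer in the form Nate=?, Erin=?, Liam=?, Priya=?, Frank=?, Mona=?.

Nate=C, Erin=F, Liam=D, Priya=H, Frank=G, Mona=E

Nate has just one choice, so Nate = C. Remove C from Erin, Priya, Frank.
That leaves Liam = D. So Erin, Frank can't be D.
Priya's domain is down to {H}, so Priya = H. So Erin can't be H.
Erin must be F (only option left). Remove F from Mona.
Mona's domain is down to {E}, so Mona = E. Remove E from Frank.
Frank must be G (only option left).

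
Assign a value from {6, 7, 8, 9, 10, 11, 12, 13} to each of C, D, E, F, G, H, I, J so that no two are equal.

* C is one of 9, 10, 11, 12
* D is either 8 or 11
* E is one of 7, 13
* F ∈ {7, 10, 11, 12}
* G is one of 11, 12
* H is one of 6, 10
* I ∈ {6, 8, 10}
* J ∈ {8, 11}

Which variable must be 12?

Among the 8 variables, 9 fits only C (and all 8 values in {6, 7, 8, 9, 10, 11, 12, 13} must be used), so C = 9.
The 7 still-open variables draw from only 7 values {6, 7, 8, 10, 11, 12, 13}, so each is used; only E can be 13, hence E = 13.
Among the 6 still-open variables, 7 fits only F (and all 6 values in {6, 7, 8, 10, 11, 12} must be used), so F = 7.
The 5 still-open variables together cover exactly {6, 8, 10, 11, 12} — 5 values for 5 variables — and 12 appears only in G's list, so G = 12.

G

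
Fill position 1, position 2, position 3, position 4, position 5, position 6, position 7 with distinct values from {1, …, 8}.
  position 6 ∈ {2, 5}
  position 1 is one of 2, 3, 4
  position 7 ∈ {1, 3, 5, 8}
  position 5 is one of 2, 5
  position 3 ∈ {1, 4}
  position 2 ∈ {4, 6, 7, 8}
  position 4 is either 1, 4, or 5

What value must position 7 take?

8

The 2 variables position 5 and position 6 are confined to {2, 5}, which locks those values in; drop them from position 1, position 4, position 7.
position 3 and position 4 between them cover only {1, 4} — a naked pair. Remove those values from position 1, position 2, position 7.
position 1 has just one choice, so position 1 = 3. So position 7 can't be 3.
So position 7 = 8.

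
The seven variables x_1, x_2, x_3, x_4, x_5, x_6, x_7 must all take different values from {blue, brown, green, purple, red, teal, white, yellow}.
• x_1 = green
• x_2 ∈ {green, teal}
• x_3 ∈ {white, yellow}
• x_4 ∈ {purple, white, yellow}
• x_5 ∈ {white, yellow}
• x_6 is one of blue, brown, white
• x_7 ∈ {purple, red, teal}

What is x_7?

red

x_1 has just one choice, so x_1 = green. So x_2 can't be green.
x_2's domain is down to {teal}, so x_2 = teal. Strike teal from x_7.
x_3 and x_5 between them cover only {white, yellow} — a naked pair. Remove those values from x_4, x_6.
x_4's domain is down to {purple}, so x_4 = purple. Remove purple from x_7.
So x_7 = red.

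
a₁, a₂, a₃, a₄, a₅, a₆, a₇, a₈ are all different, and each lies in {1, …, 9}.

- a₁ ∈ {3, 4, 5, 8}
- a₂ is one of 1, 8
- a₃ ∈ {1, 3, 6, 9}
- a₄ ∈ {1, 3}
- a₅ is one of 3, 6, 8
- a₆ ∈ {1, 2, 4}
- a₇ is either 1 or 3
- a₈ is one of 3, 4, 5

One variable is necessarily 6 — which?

The 8 variables draw from only 8 values {1, 2, 3, 4, 5, 6, 8, 9}, so each is used; only a₆ can be 2, hence a₆ = 2.
Among the 7 still-open variables, 9 fits only a₃ (and all 7 values in {1, 3, 4, 5, 6, 8, 9} must be used), so a₃ = 9.
The 6 still-open variables draw from only 6 values {1, 3, 4, 5, 6, 8}, so each is used; only a₅ can be 6, hence a₅ = 6.

a₅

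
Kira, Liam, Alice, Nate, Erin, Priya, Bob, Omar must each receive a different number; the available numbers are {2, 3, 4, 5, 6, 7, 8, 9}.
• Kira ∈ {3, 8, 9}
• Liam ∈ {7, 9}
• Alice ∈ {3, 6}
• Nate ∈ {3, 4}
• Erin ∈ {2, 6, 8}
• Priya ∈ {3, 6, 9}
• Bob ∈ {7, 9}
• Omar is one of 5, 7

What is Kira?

Among the 8 variables, 2 fits only Erin (and all 8 values in {2, 3, 4, 5, 6, 7, 8, 9} must be used), so Erin = 2.
Among the 7 still-open variables, 4 fits only Nate (and all 7 values in {3, 4, 5, 6, 7, 8, 9} must be used), so Nate = 4.
The 6 still-open variables together cover exactly {3, 5, 6, 7, 8, 9} — 6 values for 6 variables — and 5 appears only in Omar's list, so Omar = 5.
The 5 still-open variables together cover exactly {3, 6, 7, 8, 9} — 5 values for 5 variables — and 8 appears only in Kira's list, so Kira = 8.

8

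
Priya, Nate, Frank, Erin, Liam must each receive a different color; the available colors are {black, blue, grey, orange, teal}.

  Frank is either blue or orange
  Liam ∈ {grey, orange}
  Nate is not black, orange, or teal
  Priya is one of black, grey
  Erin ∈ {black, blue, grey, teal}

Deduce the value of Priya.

The 5 variables draw from only 5 values {black, blue, grey, orange, teal}, so each is used; only Erin can be teal, hence Erin = teal.
The 4 still-open variables draw from only 4 values {black, blue, grey, orange}, so each is used; only Priya can be black, hence Priya = black.

black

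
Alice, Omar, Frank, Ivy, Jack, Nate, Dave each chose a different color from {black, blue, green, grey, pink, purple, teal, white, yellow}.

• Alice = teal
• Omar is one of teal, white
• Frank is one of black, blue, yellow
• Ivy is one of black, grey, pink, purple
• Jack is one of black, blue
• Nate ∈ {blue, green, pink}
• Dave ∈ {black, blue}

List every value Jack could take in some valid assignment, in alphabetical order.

black, blue

Alice must be teal (only option left). Strike teal from Omar.
Omar has just one choice, so Omar = white.
Jack and Dave between them cover only {black, blue} — a naked pair. Remove those values from Frank, Ivy, Nate.
That leaves Frank = yellow.
No further eliminations apply; Jack can still be any of black, blue.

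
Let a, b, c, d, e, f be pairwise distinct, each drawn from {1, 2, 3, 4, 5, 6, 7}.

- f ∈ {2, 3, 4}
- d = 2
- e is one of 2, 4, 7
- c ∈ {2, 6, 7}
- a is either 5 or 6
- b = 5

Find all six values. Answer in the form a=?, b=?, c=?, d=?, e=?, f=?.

b must be 5 (only option left). Remove 5 from a.
d must be 2 (only option left). So c, e, f can't be 2.
a has just one choice, so a = 6. Eliminate 6 elsewhere: c.
c has just one choice, so c = 7. So e can't be 7.
e must be 4 (only option left). Eliminate 4 elsewhere: f.
f has just one choice, so f = 3.

a=6, b=5, c=7, d=2, e=4, f=3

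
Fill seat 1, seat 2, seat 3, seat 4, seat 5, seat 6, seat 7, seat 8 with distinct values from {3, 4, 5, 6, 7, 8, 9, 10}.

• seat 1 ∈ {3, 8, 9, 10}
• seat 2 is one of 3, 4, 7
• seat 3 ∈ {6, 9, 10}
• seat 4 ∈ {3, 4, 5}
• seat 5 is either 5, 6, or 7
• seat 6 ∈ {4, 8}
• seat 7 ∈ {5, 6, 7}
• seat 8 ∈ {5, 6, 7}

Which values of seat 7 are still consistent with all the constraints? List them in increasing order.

The 3 variables seat 5, seat 7, seat 8 are confined to {5, 6, 7}, which locks those values in; drop them from seat 2, seat 3, seat 4.
The 2 variables seat 2 and seat 4 are confined to {3, 4}, which locks those values in; drop them from seat 1, seat 6.
seat 6 must be 8 (only option left). So seat 1 can't be 8.
No further eliminations apply; seat 7 can still be any of 5, 6, 7.

5, 6, 7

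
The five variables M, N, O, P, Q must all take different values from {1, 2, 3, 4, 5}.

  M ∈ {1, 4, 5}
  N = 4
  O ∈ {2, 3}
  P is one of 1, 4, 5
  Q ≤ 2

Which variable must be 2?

Q

N must be 4 (only option left). Strike 4 from M, P.
The 4 still-open variables together cover exactly {1, 2, 3, 5} — 4 values for 4 variables — and 3 appears only in O's list, so O = 3.
The 3 still-open variables together cover exactly {1, 2, 5} — 3 values for 3 variables — and 2 appears only in Q's list, so Q = 2.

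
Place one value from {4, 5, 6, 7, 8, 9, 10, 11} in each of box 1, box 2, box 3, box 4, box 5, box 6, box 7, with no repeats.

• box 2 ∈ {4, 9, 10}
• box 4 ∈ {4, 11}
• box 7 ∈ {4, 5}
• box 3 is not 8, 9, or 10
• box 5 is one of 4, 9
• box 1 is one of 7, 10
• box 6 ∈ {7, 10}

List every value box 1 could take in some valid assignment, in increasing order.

7, 10

The 7 variables together cover exactly {4, 5, 6, 7, 9, 10, 11} — 7 values for 7 variables — and 6 appears only in box 3's list, so box 3 = 6.
The 6 still-open variables together cover exactly {4, 5, 7, 9, 10, 11} — 6 values for 6 variables — and 5 appears only in box 7's list, so box 7 = 5.
Among the 5 still-open variables, 11 fits only box 4 (and all 5 values in {4, 7, 9, 10, 11} must be used), so box 4 = 11.
box 1 and box 6 between them cover only {7, 10} — a naked pair. Remove those values from box 2.
No further eliminations apply; box 1 can still be any of 7, 10.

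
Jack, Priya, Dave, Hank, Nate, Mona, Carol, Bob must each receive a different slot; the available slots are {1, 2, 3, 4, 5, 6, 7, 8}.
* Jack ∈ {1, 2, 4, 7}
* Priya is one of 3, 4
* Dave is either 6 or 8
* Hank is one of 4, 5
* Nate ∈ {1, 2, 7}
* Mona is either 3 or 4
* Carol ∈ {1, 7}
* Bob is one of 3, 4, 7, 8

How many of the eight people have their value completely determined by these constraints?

The 8 variables together cover exactly {1, 2, 3, 4, 5, 6, 7, 8} — 8 values for 8 variables — and 5 appears only in Hank's list, so Hank = 5.
The 7 still-open variables together cover exactly {1, 2, 3, 4, 6, 7, 8} — 7 values for 7 variables — and 6 appears only in Dave's list, so Dave = 6.
Among the 6 still-open variables, 8 fits only Bob (and all 6 values in {1, 2, 3, 4, 7, 8} must be used), so Bob = 8.
Priya and Mona between them cover only {3, 4} — a naked pair. Remove those values from Jack.
Determined: Dave=6, Hank=5, Bob=8. The other people each still have more than one consistent value. That makes 3.

3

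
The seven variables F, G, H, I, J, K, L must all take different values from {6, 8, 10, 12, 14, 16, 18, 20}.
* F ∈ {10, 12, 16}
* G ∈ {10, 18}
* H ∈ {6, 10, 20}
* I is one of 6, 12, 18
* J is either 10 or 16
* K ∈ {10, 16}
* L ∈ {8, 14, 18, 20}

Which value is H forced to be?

The 2 variables J and K are confined to {10, 16}, which locks those values in; drop them from F, G, H.
That leaves F = 12. So I can't be 12.
That leaves G = 18. Eliminate 18 elsewhere: I, L.
I must be 6 (only option left). So H can't be 6.
So H = 20.

20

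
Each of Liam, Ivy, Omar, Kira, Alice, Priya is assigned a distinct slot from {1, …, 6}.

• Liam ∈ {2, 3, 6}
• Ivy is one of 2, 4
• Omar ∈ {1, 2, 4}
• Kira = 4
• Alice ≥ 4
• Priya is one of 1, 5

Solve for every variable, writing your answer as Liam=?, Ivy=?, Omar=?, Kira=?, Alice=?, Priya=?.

Liam=3, Ivy=2, Omar=1, Kira=4, Alice=6, Priya=5

Kira has just one choice, so Kira = 4. Remove 4 from Ivy, Omar, Alice.
Ivy must be 2 (only option left). So Liam, Omar can't be 2.
Omar's domain is down to {1}, so Omar = 1. Eliminate 1 elsewhere: Priya.
Priya has just one choice, so Priya = 5. Strike 5 from Alice.
That leaves Alice = 6. Remove 6 from Liam.
Liam must be 3 (only option left).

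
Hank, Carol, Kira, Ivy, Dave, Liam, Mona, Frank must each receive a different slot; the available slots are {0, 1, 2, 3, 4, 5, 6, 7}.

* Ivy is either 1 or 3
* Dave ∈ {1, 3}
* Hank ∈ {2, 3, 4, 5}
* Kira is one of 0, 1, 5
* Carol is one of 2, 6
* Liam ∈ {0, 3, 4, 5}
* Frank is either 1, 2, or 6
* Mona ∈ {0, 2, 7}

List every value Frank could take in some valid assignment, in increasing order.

2, 6

The 8 variables draw from only 8 values {0, 1, 2, 3, 4, 5, 6, 7}, so each is used; only Mona can be 7, hence Mona = 7.
Ivy and Dave share exactly the 2 values {1, 3}; by pigeonhole those values go to them, so strike 1, 3 from Hank, Kira, Liam, Frank.
Carol and Frank share exactly the 2 values {2, 6}; by pigeonhole those values go to them, so strike 2, 6 from Hank.
No further eliminations apply; Frank can still be any of 2, 6.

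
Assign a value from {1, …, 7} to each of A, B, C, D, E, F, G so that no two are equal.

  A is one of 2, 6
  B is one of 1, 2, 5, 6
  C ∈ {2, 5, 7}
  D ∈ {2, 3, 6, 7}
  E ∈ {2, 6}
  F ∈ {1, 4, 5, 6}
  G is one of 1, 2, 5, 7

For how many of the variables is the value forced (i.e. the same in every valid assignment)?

Among the 7 variables, 3 fits only D (and all 7 values in {1, 2, 3, 4, 5, 6, 7} must be used), so D = 3.
The 6 still-open variables draw from only 6 values {1, 2, 4, 5, 6, 7}, so each is used; only F can be 4, hence F = 4.
A and E between them cover only {2, 6} — a naked pair. Remove those values from B, C, G.
Determined: D=3, F=4. The other variables each still have more than one consistent value. That makes 2.

2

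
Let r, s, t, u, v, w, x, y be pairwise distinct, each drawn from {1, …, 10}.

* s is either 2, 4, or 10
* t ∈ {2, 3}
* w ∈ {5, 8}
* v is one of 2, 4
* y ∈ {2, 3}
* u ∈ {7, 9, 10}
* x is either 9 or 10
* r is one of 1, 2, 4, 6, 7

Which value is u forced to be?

7

The 2 variables t and y are confined to {2, 3}, which locks those values in; drop them from r, s, v.
That leaves v = 4. Remove 4 from r, s.
s must be 10 (only option left). So u, x can't be 10.
x's domain is down to {9}, so x = 9. So u can't be 9.
So u = 7.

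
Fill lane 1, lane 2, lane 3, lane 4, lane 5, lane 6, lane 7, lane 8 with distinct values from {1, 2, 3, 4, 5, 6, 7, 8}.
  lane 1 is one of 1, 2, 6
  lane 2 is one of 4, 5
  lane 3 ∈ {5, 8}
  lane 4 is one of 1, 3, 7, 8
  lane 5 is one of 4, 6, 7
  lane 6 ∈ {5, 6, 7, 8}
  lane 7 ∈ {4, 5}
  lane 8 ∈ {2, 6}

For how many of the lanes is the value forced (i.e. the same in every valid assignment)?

4

The 8 variables draw from only 8 values {1, 2, 3, 4, 5, 6, 7, 8}, so each is used; only lane 4 can be 3, hence lane 4 = 3.
The 7 still-open variables draw from only 7 values {1, 2, 4, 5, 6, 7, 8}, so each is used; only lane 1 can be 1, hence lane 1 = 1.
The 6 still-open variables together cover exactly {2, 4, 5, 6, 7, 8} — 6 values for 6 variables — and 2 appears only in lane 8's list, so lane 8 = 2.
lane 2 and lane 7 between them cover only {4, 5} — a naked pair. Remove those values from lane 3, lane 5, lane 6.
lane 3's domain is down to {8}, so lane 3 = 8. Remove 8 from lane 6.
Determined: lane 1=1, lane 3=8, lane 4=3, lane 8=2. The other lanes each still have more than one consistent value. That makes 4.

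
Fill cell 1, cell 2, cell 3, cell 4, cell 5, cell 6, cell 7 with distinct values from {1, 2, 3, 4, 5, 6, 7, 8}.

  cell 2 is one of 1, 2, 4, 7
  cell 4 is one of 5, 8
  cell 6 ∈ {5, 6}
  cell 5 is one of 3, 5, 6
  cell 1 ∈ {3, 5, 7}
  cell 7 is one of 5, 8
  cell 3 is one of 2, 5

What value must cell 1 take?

7

The 2 variables cell 4 and cell 7 are confined to {5, 8}, which locks those values in; drop them from cell 1, cell 3, cell 5, cell 6.
That leaves cell 3 = 2. Strike 2 from cell 2.
That leaves cell 6 = 6. Remove 6 from cell 5.
cell 5 has just one choice, so cell 5 = 3. Eliminate 3 elsewhere: cell 1.
So cell 1 = 7.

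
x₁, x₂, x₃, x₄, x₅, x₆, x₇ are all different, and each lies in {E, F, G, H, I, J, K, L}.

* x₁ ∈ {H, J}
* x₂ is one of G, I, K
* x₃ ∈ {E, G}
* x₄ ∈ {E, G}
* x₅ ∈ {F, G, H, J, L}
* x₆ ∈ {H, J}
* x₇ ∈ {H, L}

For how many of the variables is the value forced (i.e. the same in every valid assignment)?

2

x₁ and x₆ share exactly the 2 values {H, J}; by pigeonhole those values go to them, so strike H, J from x₅, x₇.
x₇ has just one choice, so x₇ = L. Remove L from x₅.
x₃ and x₄ between them cover only {E, G} — a naked pair. Remove those values from x₂, x₅.
x₅ must be F (only option left).
Determined: x₅=F, x₇=L. The other variables each still have more than one consistent value. That makes 2.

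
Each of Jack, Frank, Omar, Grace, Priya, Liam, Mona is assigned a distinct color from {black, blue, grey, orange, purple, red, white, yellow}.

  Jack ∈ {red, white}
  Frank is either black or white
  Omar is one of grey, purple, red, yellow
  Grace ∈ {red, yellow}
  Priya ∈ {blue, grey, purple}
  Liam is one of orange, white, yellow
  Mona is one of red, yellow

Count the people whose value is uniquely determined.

3

The 2 variables Grace and Mona are confined to {red, yellow}, which locks those values in; drop them from Jack, Omar, Liam.
Jack's domain is down to {white}, so Jack = white. So Frank, Liam can't be white.
That leaves Frank = black.
Liam must be orange (only option left).
Determined: Jack=white, Frank=black, Liam=orange. The other people each still have more than one consistent value. That makes 3.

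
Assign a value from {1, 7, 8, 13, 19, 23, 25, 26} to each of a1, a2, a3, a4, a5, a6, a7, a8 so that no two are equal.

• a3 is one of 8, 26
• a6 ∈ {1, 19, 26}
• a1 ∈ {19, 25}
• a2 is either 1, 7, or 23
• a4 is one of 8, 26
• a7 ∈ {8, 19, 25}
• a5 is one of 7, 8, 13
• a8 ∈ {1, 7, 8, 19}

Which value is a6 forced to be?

1

Among the 8 variables, 13 fits only a5 (and all 8 values in {1, 7, 8, 13, 19, 23, 25, 26} must be used), so a5 = 13.
Among the 7 still-open variables, 23 fits only a2 (and all 7 values in {1, 7, 8, 19, 23, 25, 26} must be used), so a2 = 23.
The 6 still-open variables together cover exactly {1, 7, 8, 19, 25, 26} — 6 values for 6 variables — and 7 appears only in a8's list, so a8 = 7.
The 5 still-open variables together cover exactly {1, 8, 19, 25, 26} — 5 values for 5 variables — and 1 appears only in a6's list, so a6 = 1.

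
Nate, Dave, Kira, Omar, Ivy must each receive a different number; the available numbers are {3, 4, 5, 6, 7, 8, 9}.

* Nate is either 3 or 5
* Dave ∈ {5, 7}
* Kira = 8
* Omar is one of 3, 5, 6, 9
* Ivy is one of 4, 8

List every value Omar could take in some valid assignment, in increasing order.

3, 5, 6, 9

Kira must be 8 (only option left). Eliminate 8 elsewhere: Ivy.
That leaves Ivy = 4.
No further eliminations apply; Omar can still be any of 3, 5, 6, 9.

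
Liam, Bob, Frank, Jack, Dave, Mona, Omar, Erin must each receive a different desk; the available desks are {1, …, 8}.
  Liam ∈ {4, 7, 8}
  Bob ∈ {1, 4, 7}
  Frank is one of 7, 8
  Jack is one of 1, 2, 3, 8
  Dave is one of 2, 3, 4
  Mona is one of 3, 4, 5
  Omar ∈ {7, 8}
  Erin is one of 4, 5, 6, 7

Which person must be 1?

The 8 variables draw from only 8 values {1, 2, 3, 4, 5, 6, 7, 8}, so each is used; only Erin can be 6, hence Erin = 6.
The 7 still-open variables draw from only 7 values {1, 2, 3, 4, 5, 7, 8}, so each is used; only Mona can be 5, hence Mona = 5.
Frank and Omar between them cover only {7, 8} — a naked pair. Remove those values from Liam, Bob, Jack.
Liam must be 4 (only option left). Eliminate 4 elsewhere: Bob, Dave.
So 1 goes to Bob.

Bob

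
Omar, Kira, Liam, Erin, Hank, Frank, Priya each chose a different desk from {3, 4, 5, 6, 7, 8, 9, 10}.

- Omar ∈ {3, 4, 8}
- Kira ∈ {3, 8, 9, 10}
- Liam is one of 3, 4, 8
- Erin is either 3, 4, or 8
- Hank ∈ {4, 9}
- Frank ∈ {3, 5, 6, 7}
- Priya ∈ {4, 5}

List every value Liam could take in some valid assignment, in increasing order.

3, 4, 8

The 3 variables Omar, Liam, Erin are confined to {3, 4, 8}, which locks those values in; drop them from Kira, Hank, Frank, Priya.
Hank's domain is down to {9}, so Hank = 9. Strike 9 from Kira.
Priya must be 5 (only option left). Eliminate 5 elsewhere: Frank.
Kira must be 10 (only option left).
No further eliminations apply; Liam can still be any of 3, 4, 8.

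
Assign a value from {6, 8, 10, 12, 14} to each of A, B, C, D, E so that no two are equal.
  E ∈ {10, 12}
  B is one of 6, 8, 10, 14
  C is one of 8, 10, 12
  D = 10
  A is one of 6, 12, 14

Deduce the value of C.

D has just one choice, so D = 10. So B, C, E can't be 10.
That leaves E = 12. So A, C can't be 12.
So C = 8.

8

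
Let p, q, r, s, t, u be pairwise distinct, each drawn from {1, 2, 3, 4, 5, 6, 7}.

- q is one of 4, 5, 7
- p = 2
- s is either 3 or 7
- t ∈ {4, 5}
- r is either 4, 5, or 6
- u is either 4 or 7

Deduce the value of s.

p must be 2 (only option left).
The 5 still-open variables together cover exactly {3, 4, 5, 6, 7} — 5 values for 5 variables — and 3 appears only in s's list, so s = 3.

3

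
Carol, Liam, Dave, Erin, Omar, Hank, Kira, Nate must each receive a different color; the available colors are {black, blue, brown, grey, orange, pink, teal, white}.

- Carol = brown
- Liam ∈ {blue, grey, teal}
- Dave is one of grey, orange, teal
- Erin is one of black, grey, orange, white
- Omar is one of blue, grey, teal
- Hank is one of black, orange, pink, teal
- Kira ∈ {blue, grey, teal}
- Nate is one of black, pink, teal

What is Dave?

orange

Carol has just one choice, so Carol = brown.
The 7 still-open variables draw from only 7 values {black, blue, grey, orange, pink, teal, white}, so each is used; only Erin can be white, hence Erin = white.
The 3 variables Liam, Omar, Kira are confined to {blue, grey, teal}, which locks those values in; drop them from Dave, Hank, Nate.
So Dave = orange.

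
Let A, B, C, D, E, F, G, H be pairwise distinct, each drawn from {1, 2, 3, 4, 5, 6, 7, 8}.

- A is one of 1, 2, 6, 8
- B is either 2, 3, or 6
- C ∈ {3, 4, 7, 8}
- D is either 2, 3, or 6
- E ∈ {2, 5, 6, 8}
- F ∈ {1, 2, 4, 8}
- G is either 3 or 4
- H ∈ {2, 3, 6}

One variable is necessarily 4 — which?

Among the 8 variables, 5 fits only E (and all 8 values in {1, 2, 3, 4, 5, 6, 7, 8} must be used), so E = 5.
The 7 still-open variables draw from only 7 values {1, 2, 3, 4, 6, 7, 8}, so each is used; only C can be 7, hence C = 7.
B, D, H share exactly the 3 values {2, 3, 6}; by pigeonhole those values go to them, so strike 2, 3, 6 from A, F, G.
So 4 goes to G.

G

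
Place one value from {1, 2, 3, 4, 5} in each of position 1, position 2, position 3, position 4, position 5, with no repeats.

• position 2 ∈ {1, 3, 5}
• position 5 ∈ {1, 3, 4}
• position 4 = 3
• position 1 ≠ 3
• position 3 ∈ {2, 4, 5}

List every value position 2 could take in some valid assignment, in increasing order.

position 4's domain is down to {3}, so position 4 = 3. Strike 3 from position 2, position 5.
No further eliminations apply; position 2 can still be any of 1, 5.

1, 5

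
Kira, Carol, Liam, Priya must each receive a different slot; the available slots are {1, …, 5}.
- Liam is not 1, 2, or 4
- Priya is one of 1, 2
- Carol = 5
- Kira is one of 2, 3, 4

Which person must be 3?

Liam

Carol has just one choice, so Carol = 5. Strike 5 from Liam.
So 3 goes to Liam.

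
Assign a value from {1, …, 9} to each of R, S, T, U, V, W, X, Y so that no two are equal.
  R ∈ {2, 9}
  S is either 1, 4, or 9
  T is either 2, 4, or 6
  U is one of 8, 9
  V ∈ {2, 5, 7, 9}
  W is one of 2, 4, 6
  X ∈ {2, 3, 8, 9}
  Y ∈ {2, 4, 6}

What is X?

3

The 3 variables T, W, Y are confined to {2, 4, 6}, which locks those values in; drop them from R, S, V, X.
R has just one choice, so R = 9. Eliminate 9 elsewhere: S, U, V, X.
S has just one choice, so S = 1.
U must be 8 (only option left). Strike 8 from X.
So X = 3.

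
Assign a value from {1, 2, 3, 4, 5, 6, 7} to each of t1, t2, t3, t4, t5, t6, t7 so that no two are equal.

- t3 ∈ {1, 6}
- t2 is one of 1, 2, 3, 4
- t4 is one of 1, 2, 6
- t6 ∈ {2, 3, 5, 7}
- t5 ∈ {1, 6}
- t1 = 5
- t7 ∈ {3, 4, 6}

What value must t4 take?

t1 has just one choice, so t1 = 5. So t6 can't be 5.
The 6 still-open variables together cover exactly {1, 2, 3, 4, 6, 7} — 6 values for 6 variables — and 7 appears only in t6's list, so t6 = 7.
The 2 variables t3 and t5 are confined to {1, 6}, which locks those values in; drop them from t2, t4, t7.
So t4 = 2.

2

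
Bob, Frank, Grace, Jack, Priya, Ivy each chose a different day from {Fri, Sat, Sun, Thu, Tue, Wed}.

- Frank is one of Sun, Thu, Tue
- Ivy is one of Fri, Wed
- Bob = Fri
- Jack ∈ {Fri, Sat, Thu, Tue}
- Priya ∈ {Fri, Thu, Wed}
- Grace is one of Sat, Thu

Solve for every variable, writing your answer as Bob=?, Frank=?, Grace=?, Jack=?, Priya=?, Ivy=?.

Bob has just one choice, so Bob = Fri. So Jack, Priya, Ivy can't be Fri.
Ivy must be Wed (only option left). Eliminate Wed elsewhere: Priya.
Priya's domain is down to {Thu}, so Priya = Thu. So Frank, Grace, Jack can't be Thu.
Grace has just one choice, so Grace = Sat. So Jack can't be Sat.
Jack's domain is down to {Tue}, so Jack = Tue. Eliminate Tue elsewhere: Frank.
That leaves Frank = Sun.

Bob=Fri, Frank=Sun, Grace=Sat, Jack=Tue, Priya=Thu, Ivy=Wed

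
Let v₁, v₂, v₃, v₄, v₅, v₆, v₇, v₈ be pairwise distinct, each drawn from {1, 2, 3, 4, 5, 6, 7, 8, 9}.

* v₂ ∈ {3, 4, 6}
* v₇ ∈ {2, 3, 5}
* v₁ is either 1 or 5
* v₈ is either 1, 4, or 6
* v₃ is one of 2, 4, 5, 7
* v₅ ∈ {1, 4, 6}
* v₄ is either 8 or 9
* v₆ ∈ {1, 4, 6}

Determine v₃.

The 3 variables v₅, v₆, v₈ are confined to {1, 4, 6}, which locks those values in; drop them from v₁, v₂, v₃.
v₁ has just one choice, so v₁ = 5. Strike 5 from v₃, v₇.
v₂ has just one choice, so v₂ = 3. So v₇ can't be 3.
That leaves v₇ = 2. Strike 2 from v₃.
So v₃ = 7.

7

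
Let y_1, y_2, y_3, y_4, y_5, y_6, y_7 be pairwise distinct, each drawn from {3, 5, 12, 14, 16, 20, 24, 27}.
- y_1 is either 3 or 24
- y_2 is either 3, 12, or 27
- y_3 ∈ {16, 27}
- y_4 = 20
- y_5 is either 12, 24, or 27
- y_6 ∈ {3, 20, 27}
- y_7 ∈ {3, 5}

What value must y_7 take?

y_4 has just one choice, so y_4 = 20. Strike 20 from y_6.
Among the 6 still-open variables, 5 fits only y_7 (and all 6 values in {3, 5, 12, 16, 24, 27} must be used), so y_7 = 5.

5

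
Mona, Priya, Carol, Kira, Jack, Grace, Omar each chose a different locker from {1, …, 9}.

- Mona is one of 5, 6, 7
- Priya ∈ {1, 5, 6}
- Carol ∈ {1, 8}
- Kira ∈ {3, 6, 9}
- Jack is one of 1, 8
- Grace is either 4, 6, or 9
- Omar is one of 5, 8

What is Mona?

The 2 variables Carol and Jack are confined to {1, 8}, which locks those values in; drop them from Priya, Omar.
Omar's domain is down to {5}, so Omar = 5. Eliminate 5 elsewhere: Mona, Priya.
Priya must be 6 (only option left). So Mona, Kira, Grace can't be 6.
So Mona = 7.

7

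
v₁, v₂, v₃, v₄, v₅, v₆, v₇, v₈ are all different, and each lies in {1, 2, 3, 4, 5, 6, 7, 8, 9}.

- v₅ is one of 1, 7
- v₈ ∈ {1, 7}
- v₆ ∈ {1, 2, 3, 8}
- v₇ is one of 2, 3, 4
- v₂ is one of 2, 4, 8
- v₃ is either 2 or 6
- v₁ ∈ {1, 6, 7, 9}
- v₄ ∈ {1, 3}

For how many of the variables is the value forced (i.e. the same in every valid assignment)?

3

The 8 variables together cover exactly {1, 2, 3, 4, 6, 7, 8, 9} — 8 values for 8 variables — and 9 appears only in v₁'s list, so v₁ = 9.
The 7 still-open variables draw from only 7 values {1, 2, 3, 4, 6, 7, 8}, so each is used; only v₃ can be 6, hence v₃ = 6.
v₅ and v₈ between them cover only {1, 7} — a naked pair. Remove those values from v₄, v₆.
That leaves v₄ = 3. Eliminate 3 elsewhere: v₆, v₇.
Determined: v₁=9, v₃=6, v₄=3. The other variables each still have more than one consistent value. That makes 3.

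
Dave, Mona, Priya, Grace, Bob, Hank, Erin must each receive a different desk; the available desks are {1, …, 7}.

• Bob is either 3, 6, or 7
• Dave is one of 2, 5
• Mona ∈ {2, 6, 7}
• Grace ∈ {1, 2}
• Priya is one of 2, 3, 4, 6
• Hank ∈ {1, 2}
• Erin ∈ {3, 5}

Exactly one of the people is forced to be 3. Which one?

Erin

The 7 variables draw from only 7 values {1, 2, 3, 4, 5, 6, 7}, so each is used; only Priya can be 4, hence Priya = 4.
The 2 variables Grace and Hank are confined to {1, 2}, which locks those values in; drop them from Dave, Mona.
Dave must be 5 (only option left). Strike 5 from Erin.
So 3 goes to Erin.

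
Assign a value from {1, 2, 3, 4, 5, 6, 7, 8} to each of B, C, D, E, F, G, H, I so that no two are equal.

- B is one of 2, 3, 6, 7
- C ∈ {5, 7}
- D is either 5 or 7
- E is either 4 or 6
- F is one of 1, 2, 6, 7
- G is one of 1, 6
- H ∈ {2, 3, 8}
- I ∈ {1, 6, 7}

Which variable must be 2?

F

The 8 variables draw from only 8 values {1, 2, 3, 4, 5, 6, 7, 8}, so each is used; only E can be 4, hence E = 4.
The 7 still-open variables together cover exactly {1, 2, 3, 5, 6, 7, 8} — 7 values for 7 variables — and 8 appears only in H's list, so H = 8.
The 6 still-open variables draw from only 6 values {1, 2, 3, 5, 6, 7}, so each is used; only B can be 3, hence B = 3.
The 5 still-open variables together cover exactly {1, 2, 5, 6, 7} — 5 values for 5 variables — and 2 appears only in F's list, so F = 2.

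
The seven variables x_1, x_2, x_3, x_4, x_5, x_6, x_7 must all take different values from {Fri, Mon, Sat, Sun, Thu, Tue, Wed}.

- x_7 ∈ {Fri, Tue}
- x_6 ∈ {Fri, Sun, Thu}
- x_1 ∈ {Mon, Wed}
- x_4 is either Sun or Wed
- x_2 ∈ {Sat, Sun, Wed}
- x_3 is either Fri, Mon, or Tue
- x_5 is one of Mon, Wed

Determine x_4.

Among the 7 variables, Sat fits only x_2 (and all 7 values in {Fri, Mon, Sat, Sun, Thu, Tue, Wed} must be used), so x_2 = Sat.
The 6 still-open variables together cover exactly {Fri, Mon, Sun, Thu, Tue, Wed} — 6 values for 6 variables — and Thu appears only in x_6's list, so x_6 = Thu.
Among the 5 still-open variables, Sun fits only x_4 (and all 5 values in {Fri, Mon, Sun, Tue, Wed} must be used), so x_4 = Sun.

Sun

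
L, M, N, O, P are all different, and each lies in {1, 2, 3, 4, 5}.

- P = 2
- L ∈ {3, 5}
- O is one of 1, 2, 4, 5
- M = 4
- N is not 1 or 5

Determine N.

3

M must be 4 (only option left). Eliminate 4 elsewhere: N, O.
P has just one choice, so P = 2. Strike 2 from N, O.
So N = 3.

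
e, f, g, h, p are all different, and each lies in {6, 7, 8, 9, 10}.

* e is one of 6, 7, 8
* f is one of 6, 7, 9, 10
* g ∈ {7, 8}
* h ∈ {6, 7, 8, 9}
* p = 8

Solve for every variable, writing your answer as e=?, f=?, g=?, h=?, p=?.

e=6, f=10, g=7, h=9, p=8

p's domain is down to {8}, so p = 8. Strike 8 from e, g, h.
g has just one choice, so g = 7. Remove 7 from e, f, h.
e has just one choice, so e = 6. Remove 6 from f, h.
h has just one choice, so h = 9. So f can't be 9.
f must be 10 (only option left).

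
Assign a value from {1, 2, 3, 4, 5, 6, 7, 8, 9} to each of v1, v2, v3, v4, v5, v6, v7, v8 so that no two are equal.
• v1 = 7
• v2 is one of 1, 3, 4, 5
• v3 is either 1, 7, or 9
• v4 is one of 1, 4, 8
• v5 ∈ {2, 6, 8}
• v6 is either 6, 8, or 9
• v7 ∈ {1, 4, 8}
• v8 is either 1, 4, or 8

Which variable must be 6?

v6

v1's domain is down to {7}, so v1 = 7. Remove 7 from v3.
The 3 variables v4, v7, v8 are confined to {1, 4, 8}, which locks those values in; drop them from v2, v3, v5, v6.
v3 must be 9 (only option left). Eliminate 9 elsewhere: v6.
So 6 goes to v6.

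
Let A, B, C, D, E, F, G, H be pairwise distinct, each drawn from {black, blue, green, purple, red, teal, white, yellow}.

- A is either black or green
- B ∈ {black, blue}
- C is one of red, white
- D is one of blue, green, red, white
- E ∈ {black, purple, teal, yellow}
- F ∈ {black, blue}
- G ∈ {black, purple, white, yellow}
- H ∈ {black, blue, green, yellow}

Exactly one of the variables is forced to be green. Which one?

Among the 8 variables, teal fits only E (and all 8 values in {black, blue, green, purple, red, teal, white, yellow} must be used), so E = teal.
Among the 7 still-open variables, purple fits only G (and all 7 values in {black, blue, green, purple, red, white, yellow} must be used), so G = purple.
The 6 still-open variables together cover exactly {black, blue, green, red, white, yellow} — 6 values for 6 variables — and yellow appears only in H's list, so H = yellow.
B and F between them cover only {black, blue} — a naked pair. Remove those values from A, D.
So green goes to A.

A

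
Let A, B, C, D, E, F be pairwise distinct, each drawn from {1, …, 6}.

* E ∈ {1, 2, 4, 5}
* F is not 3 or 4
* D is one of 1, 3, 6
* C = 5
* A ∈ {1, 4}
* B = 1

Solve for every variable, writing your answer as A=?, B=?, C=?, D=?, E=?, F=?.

A=4, B=1, C=5, D=3, E=2, F=6

B must be 1 (only option left). Strike 1 from A, D, E, F.
That leaves C = 5. Eliminate 5 elsewhere: E, F.
A has just one choice, so A = 4. Eliminate 4 elsewhere: E.
That leaves E = 2. So F can't be 2.
F must be 6 (only option left). So D can't be 6.
D has just one choice, so D = 3.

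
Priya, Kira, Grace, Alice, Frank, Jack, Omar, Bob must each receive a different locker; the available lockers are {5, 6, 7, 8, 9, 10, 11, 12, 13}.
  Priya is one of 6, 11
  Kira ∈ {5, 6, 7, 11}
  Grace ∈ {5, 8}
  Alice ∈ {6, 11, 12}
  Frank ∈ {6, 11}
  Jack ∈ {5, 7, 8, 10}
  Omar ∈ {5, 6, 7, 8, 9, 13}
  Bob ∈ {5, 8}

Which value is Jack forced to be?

Priya and Frank between them cover only {6, 11} — a naked pair. Remove those values from Kira, Alice, Omar.
Alice's domain is down to {12}, so Alice = 12.
The 2 variables Grace and Bob are confined to {5, 8}, which locks those values in; drop them from Kira, Jack, Omar.
Kira has just one choice, so Kira = 7. Remove 7 from Jack, Omar.
So Jack = 10.

10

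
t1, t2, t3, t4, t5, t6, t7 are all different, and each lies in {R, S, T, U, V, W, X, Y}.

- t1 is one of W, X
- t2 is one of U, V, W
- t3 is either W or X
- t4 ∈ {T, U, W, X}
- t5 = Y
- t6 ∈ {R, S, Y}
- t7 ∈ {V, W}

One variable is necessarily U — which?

t5 must be Y (only option left). Eliminate Y elsewhere: t6.
t1 and t3 between them cover only {W, X} — a naked pair. Remove those values from t2, t4, t7.
t7's domain is down to {V}, so t7 = V. Strike V from t2.
So U goes to t2.

t2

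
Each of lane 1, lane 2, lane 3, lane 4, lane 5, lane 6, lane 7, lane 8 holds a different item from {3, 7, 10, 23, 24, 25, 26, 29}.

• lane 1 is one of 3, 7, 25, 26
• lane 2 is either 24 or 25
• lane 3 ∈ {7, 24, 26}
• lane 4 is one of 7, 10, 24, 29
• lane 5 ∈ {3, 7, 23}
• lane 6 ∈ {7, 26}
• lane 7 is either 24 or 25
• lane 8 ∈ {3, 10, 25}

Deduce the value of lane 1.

The 8 variables together cover exactly {3, 7, 10, 23, 24, 25, 26, 29} — 8 values for 8 variables — and 23 appears only in lane 5's list, so lane 5 = 23.
The 7 still-open variables draw from only 7 values {3, 7, 10, 24, 25, 26, 29}, so each is used; only lane 4 can be 29, hence lane 4 = 29.
The 6 still-open variables draw from only 6 values {3, 7, 10, 24, 25, 26}, so each is used; only lane 8 can be 10, hence lane 8 = 10.
Among the 5 still-open variables, 3 fits only lane 1 (and all 5 values in {3, 7, 24, 25, 26} must be used), so lane 1 = 3.

3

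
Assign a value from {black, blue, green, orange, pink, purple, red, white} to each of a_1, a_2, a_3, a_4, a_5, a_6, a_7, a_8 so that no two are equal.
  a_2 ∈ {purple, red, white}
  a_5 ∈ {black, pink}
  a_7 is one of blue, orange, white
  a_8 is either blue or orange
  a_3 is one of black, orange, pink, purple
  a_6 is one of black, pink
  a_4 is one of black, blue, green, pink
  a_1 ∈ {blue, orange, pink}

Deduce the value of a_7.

The 8 variables together cover exactly {black, blue, green, orange, pink, purple, red, white} — 8 values for 8 variables — and green appears only in a_4's list, so a_4 = green.
The 7 still-open variables draw from only 7 values {black, blue, orange, pink, purple, red, white}, so each is used; only a_2 can be red, hence a_2 = red.
Among the 6 still-open variables, purple fits only a_3 (and all 6 values in {black, blue, orange, pink, purple, white} must be used), so a_3 = purple.
Among the 5 still-open variables, white fits only a_7 (and all 5 values in {black, blue, orange, pink, white} must be used), so a_7 = white.

white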